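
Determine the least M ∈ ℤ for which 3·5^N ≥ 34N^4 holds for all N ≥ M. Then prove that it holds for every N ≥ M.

M = 6

At N = 5: 9375 < 21250, so the inequality fails and M ≥ 6. We prove 3·5^N ≥ 34N^4 for all N ≥ 6.
Base case (N = 6): 3·5^N = 46875 and 34N^4 = 44064, so 46875 ≥ 44064.
For the inductive step, assume it holds for an arbitrary i ≥ 6, so 3·5^i ≥ 34i^4.
Then 3·5^(i + 1) = 5·(3·5^i) ≥ 5·(34i^4).
Also, for i ≥ 6 we have 5·(34i^4) ≥ 34(i+1)^4, since 5 ≥ (1 + 1/i)^4 for all i ≥ 6.
Combining, 3·5^(i + 1) ≥ 34(i+1)^4.
By the principle of mathematical induction, the result holds for all N ≥ 6.
Hence the smallest such M is 6.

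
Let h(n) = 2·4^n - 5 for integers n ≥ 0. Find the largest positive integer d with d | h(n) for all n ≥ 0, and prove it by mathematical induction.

d = 3

Computing the first values: h(0) = -3 and h(1) = 3; gcd(-3, 3) = 3, so d ≤ 3.
We prove 3 | 2·4^n - 5 for all n ≥ 0 by induction on n.
Base step (n = 0): h(0) = -3 = 3·(-1), so 3 | h(0).
Inductive step: assume the claim holds for n = m, i.e. 3 | h(m). Then
h(m+1) = 2·4^(m+1) - 5 = 4·(2·4^m - 5) + 15 = 4·h(m) + 15. The first term is divisible by 3 by the inductive hypothesis, and 15 is divisible by 3. Hence 3 | h(m+1).
This completes the induction.
Therefore the largest such d is 3.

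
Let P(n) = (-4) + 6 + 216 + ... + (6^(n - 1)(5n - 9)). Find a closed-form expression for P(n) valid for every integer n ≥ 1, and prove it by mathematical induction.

We claim P(n) = 6^n(n - 2) + 2 for all n ≥ 1.
When n = 1: P(1) = -4, and the closed form gives -4. They agree.
Inductive step: assume the claim holds for n = k, so P(k) = 6^k(k - 2) + 2.
Then P(k+1) = P(k) + (6^k(5k - 4)) = (6^k(k - 2) + 2) + (6^k(5k - 4)).
Simplifying, P(k+1) = 6·6^k·k - 6·6^k + 2 = 6^(k+1)((k+1) - 2) + 2,
which is the closed form with n = k+1.
Hence, by induction on n, the claim holds for every n ≥ 1.

P(n) = 6^n(n - 2) + 2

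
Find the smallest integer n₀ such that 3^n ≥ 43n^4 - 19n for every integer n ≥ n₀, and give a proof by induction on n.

n₀ = 13

At n = 12: 531441 < 891420, so the inequality fails and n₀ ≥ 13. We prove 3^n ≥ 43n^4 - 19n for all n ≥ 13.
Base case (n = 13): 3^n = 1594323 and 43n^4 - 19n = 1227876, so 1594323 ≥ 1227876.
Inductive step: suppose the statement holds for some p ≥ 13, so 3^p ≥ 43p^4 - 19p.
Then 3^(p + 1) = 3·(3^p) ≥ 3·(43p^4 - 19p).
Also, for p ≥ 13 we have 3·(43p^4 - 19p) ≥ 43(p+1)^4 - 19(p+1), since 3·(43p^4 - 19p) − (43(p+1)^4 - 19(p+1)) = 86p^4 - 172p^3 - 258p^2 - 210p - 24, which is nonnegative for all p ≥ 13.
Combining, 3^(p + 1) ≥ 43(p+1)^4 - 19(p+1).
By the principle of mathematical induction, the result holds for all n ≥ 13.
Hence the smallest such n₀ is 13.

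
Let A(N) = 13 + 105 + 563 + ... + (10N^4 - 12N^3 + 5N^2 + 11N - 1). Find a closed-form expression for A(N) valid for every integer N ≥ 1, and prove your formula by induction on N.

A(N) = N(2N^4 + 2N^3 - N^2 + 5N + 5)

We claim A(N) = N(2N^4 + 2N^3 - N^2 + 5N + 5) for all N ≥ 1.
Base case (N = 1): A(1) = 13, and the closed form gives 13. They agree.
Suppose the result is true for N = m, so A(m) = m(2m^4 + 2m^3 - m^2 + 5m + 5).
Then A(m+1) = A(m) + (10m^4 + 28m^3 + 29m^2 + 25m + 13) = (m(2m^4 + 2m^3 - m^2 + 5m + 5)) + (10m^4 + 28m^3 + 29m^2 + 25m + 13).
Simplifying, A(m+1) = (m + 1)(2m^4 + 10m^3 + 17m^2 + 17m + 13) = (m+1)(2(m+1)^4 + 2(m+1)^3 - (m+1)^2 + 5(m+1) + 5),
which is the closed form with N = m+1.
This completes the induction.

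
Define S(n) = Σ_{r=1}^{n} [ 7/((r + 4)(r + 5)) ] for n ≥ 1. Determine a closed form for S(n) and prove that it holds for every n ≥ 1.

S(n) = 7n/(5(n + 5))

We claim S(n) = 7n/(5(n + 5)) for all n ≥ 1.
When n = 1: S(1) = 7/30, and the closed form gives 7/30. They agree.
For the inductive step, assume it holds for an arbitrary r ≥ 1, so S(r) = 7r/(5(r + 5)).
Then S(r+1) = S(r) + (7/((r + 5)(r + 6))) = (7r/(5(r + 5))) + (7/((r + 5)(r + 6))).
Simplifying, S(r+1) = 7(r + 1)/(5(r + 6)) = 7(r+1)/(5((r+1) + 5)),
which is the closed form with n = r+1.
By the principle of mathematical induction, the result holds for all n ≥ 1.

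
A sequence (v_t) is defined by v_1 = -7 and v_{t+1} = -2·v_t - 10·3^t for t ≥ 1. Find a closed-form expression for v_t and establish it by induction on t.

Computing the first terms: v_1 = -7, v_2 = -16, v_3 = -58. This suggests v_t = -(-2)^(t - 1) - 2·3^t.
For the base case t = 1: the formula gives -7 = -7 = v_1.
For the inductive step, assume it holds for an arbitrary i ≥ 1, so v_i = -(-2)^(i - 1) - 2·3^i.
Then v_{i+1} = -2·v_i - 10·3^i = -2·(-(-2)^(i - 1) - 2·3^i) - 10·3^i = -(-2)^i - 2·3^(i + 1) = -(-2)^((i+1) - 1) - 2·3^(i+1),
which is the claimed formula at t = i+1.
Hence, by induction on t, the claim holds for every t ≥ 1.

v_t = -(-2)^(t - 1) - 2·3^t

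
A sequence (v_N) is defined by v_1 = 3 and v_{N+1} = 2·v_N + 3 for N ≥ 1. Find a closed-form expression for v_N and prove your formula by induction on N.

Computing the first terms: v_1 = 3, v_2 = 9, v_3 = 21. This suggests v_N = 3·2^N - 3.
When N = 1: the formula gives 3 = 3 = v_1.
For the inductive step, assume it holds for an arbitrary k ≥ 1, so v_k = 3·2^k - 3.
Then v_{k+1} = 2·v_k + 3 = 2·(3·2^k - 3) + 3 = 3·2^(k + 1) - 3,
which is the claimed formula at N = k+1.
By the principle of mathematical induction, the result holds for all N ≥ 1.

v_N = 3·2^N - 3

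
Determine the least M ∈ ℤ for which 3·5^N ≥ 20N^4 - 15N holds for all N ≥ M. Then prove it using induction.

At N = 5: 9375 < 12425, so the inequality fails and M ≥ 6. We prove 3·5^N ≥ 20N^4 - 15N for all N ≥ 6.
Base case (N = 6): 3·5^N = 46875 and 20N^4 - 15N = 25830, so 46875 ≥ 25830.
Suppose the result is true for N = j, so 3·5^j ≥ 20j^4 - 15j.
Then 3·5^(j + 1) = 5·(3·5^j) ≥ 5·(20j^4 - 15j).
Also, for j ≥ 6 we have 5·(20j^4 - 15j) ≥ 20(j+1)^4 - 15(j+1), since 5·(20j^4 - 15j) − (20(j+1)^4 - 15(j+1)) = 80j^4 - 80j^3 - 120j^2 - 140j - 5, which is nonnegative for all j ≥ 6.
Combining, 3·5^(j + 1) ≥ 20(j+1)^4 - 15(j+1).
By the principle of mathematical induction, the result holds for all N ≥ 6.
Hence the smallest such M is 6.

M = 6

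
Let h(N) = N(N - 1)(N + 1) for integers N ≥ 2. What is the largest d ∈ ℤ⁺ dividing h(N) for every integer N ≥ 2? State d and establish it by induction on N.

d = 6

Computing the first values: h(2) = 6 and h(3) = 24; gcd(6, 24) = 6, so d ≤ 6.
We prove 6 | N(N - 1)(N + 1) for all N ≥ 2 by induction on N.
When N = 2: h(2) = 6 = 6·(1), so 6 | h(2).
Suppose the result is true for N = p, i.e. 6 | h(p). Then
h(p+1) − h(p) = p·(p+1)·(p+2) − (p-1)·p·(p+1) = p·(p+1)·[(p+2) − (p-1)] = 3·p·(p+1). The product of 2 consecutive integers is divisible by (2)! = 2, so h(p+1) − h(p) is divisible by 3·2 = 6. By the inductive hypothesis 6 | h(p), hence 6 | h(p+1).
By induction, the statement is established for all N ≥ 2.
Therefore the largest such d is 6.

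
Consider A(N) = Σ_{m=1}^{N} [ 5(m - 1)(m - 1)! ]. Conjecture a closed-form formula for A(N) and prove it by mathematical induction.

A(N) = 5N! - 5

We claim A(N) = 5N! - 5 for all N ≥ 1.
Base step (N = 1): A(1) = 0, and the closed form gives 0. They agree.
For the inductive step, assume it holds for an arbitrary m ≥ 1, so A(m) = 5m! - 5.
Then A(m+1) = A(m) + (5m·m!) = (5m! - 5) + (5m·m!).
Simplifying, A(m+1) = 5(m+1)! - 5,
which is the closed form with N = m+1.
By the principle of mathematical induction, the result holds for all N ≥ 1.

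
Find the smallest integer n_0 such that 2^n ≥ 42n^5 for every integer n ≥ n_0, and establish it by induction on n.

n_0 = 30

At n = 29: 536870912 < 861468258, so the inequality fails and n_0 ≥ 30. We prove 2^n ≥ 42n^5 for all n ≥ 30.
Base case (n = 30): 2^n = 1073741824 and 42n^5 = 1020600000, so 1073741824 ≥ 1020600000.
Inductive step: suppose the statement holds for some i ≥ 30, so 2^i ≥ 42i^5.
Then 2^(i + 1) = 2·(2^i) ≥ 2·(42i^5).
Also, for i ≥ 30 we have 2·(42i^5) ≥ 42(i+1)^5, since 2 ≥ (1 + 1/i)^5 for all i ≥ 30.
Combining, 2^(i + 1) ≥ 42(i+1)^5.
By the principle of mathematical induction, the result holds for all n ≥ 30.
Hence the smallest such n_0 is 30.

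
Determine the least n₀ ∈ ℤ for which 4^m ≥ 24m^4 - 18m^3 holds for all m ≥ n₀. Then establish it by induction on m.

At m = 8: 65536 < 89088, so the inequality fails and n₀ ≥ 9. We prove 4^m ≥ 24m^4 - 18m^3 for all m ≥ 9.
Base case (m = 9): 4^m = 262144 and 24m^4 - 18m^3 = 144342, so 262144 ≥ 144342.
Inductive step: assume the claim holds for m = i, so 4^i ≥ 24i^4 - 18i^3.
Then 4^(i + 1) = 4·(4^i) ≥ 4·(24i^4 - 18i^3).
Also, for i ≥ 9 we have 4·(24i^4 - 18i^3) ≥ 24(i+1)^4 - 18(i+1)^3, since 4·(24i^4 - 18i^3) − (24(i+1)^4 - 18(i+1)^3) = 72i^4 - 150i^3 - 90i^2 - 42i - 6, which is nonnegative for all i ≥ 9.
Combining, 4^(i + 1) ≥ 24(i+1)^4 - 18(i+1)^3.
This completes the induction.
Hence the smallest such n₀ is 9.

n₀ = 9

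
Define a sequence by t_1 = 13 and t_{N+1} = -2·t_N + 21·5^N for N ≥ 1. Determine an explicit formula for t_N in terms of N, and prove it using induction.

Computing the first terms: t_1 = 13, t_2 = 79, t_3 = 367. This suggests t_N = (-2)^N + 3·5^N.
Base step (N = 1): the formula gives 13 = 13 = t_1.
Inductive step: assume the claim holds for N = i, so t_i = (-2)^i + 3·5^i.
Then t_{i+1} = -2·t_i + 21·5^i = -2·((-2)^i + 3·5^i) + 21·5^i = (-2)^(i + 1) + 3·5^(i + 1),
which is the claimed formula at N = i+1.
By induction, the statement is established for all N ≥ 1.

t_N = (-2)^N + 3·5^N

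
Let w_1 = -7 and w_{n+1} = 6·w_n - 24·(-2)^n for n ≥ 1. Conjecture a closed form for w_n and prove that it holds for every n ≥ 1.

Computing the first terms: w_1 = -7, w_2 = 6, w_3 = -60. This suggests w_n = 3(-2)^n - 6^(n - 1).
When n = 1: the formula gives -7 = -7 = w_1.
For the inductive step, assume it holds for an arbitrary i ≥ 1, so w_i = 3(-2)^i - 6^(i - 1).
Then w_{i+1} = 6·w_i - 24·(-2)^i = 6·(3(-2)^i - 6^(i - 1)) - 24·(-2)^i = 3(-2)^(i + 1) - 6^i = 3(-2)^(i+1) - 6^((i+1) - 1),
which is the claimed formula at n = i+1.
By the principle of mathematical induction, the result holds for all n ≥ 1.

w_n = 3(-2)^n - 6^(n - 1)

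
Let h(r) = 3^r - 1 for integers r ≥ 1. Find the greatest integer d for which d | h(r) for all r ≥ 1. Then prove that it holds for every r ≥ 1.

Computing the first values: h(1) = 2 and h(2) = 8; gcd(2, 8) = 2, so d ≤ 2.
We prove 2 | 3^r - 1 for all r ≥ 1 by induction on r.
Base step (r = 1): h(1) = 2 = 2·(1), so 2 | h(1).
Inductive step: suppose the statement holds for some k ≥ 1, i.e. 2 | h(k). Then
3^{k+1} − 1^{k+1} = 3·3^k − 1·1^k = 3·(3^k − 1^k) + (2)·1^k. The first term is divisible by 2 by the inductive hypothesis, and the second term (2)·1^k is divisible by 2 since 2 | 2. Hence 2 | h(k+1).
By the principle of mathematical induction, the result holds for all r ≥ 1.
Therefore the largest such d is 2.

d = 2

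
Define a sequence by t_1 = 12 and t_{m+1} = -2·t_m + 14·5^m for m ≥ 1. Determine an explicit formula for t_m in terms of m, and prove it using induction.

t_m = -(-2)^m + 2·5^m

Computing the first terms: t_1 = 12, t_2 = 46, t_3 = 258. This suggests t_m = -(-2)^m + 2·5^m.
Base case (m = 1): the formula gives 12 = 12 = t_1.
Inductive step: assume the claim holds for m = j, so t_j = -(-2)^j + 2·5^j.
Then t_{j+1} = -2·t_j + 14·5^j = -2·(-(-2)^j + 2·5^j) + 14·5^j = -(-2)^(j + 1) + 2·5^(j + 1),
which is the claimed formula at m = j+1.
By induction, the statement is established for all m ≥ 1.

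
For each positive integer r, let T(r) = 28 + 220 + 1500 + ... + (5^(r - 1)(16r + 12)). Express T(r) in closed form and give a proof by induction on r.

We claim T(r) = 2·5^r(2r + 1) - 2 for all r ≥ 1.
Base case (r = 1): T(1) = 28, and the closed form gives 28. They agree.
Inductive step: suppose the statement holds for some m ≥ 1, so T(m) = 2·5^m(2m + 1) - 2.
Then T(m+1) = T(m) + (5^m(16m + 28)) = (2·5^m(2m + 1) - 2) + (5^m(16m + 28)).
Simplifying, T(m+1) = 20·5^m·m + 30·5^m - 2 = 2·5^(m+1)(2(m+1) + 1) - 2,
which is the closed form with r = m+1.
By induction, the statement is established for all r ≥ 1.

T(r) = 2·5^r(2r + 1) - 2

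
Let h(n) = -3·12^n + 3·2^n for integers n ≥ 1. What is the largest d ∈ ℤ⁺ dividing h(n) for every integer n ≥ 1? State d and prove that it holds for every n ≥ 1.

d = 30

Computing the first values: h(1) = -30 and h(2) = -420; gcd(-30, -420) = 30, so d ≤ 30.
We prove 30 | -3·12^n + 3·2^n for all n ≥ 1 by induction on n.
Base case (n = 1): h(1) = -30 = 30·(-1), so 30 | h(1).
Inductive step: suppose the statement holds for some i ≥ 1, i.e. 30 | h(i). Then
h(i+1) − 12·h(i) = (-3·12^(i+1) + 3·2^(i+1)) − 12·(-3·12^i + 3·2^i) = (3)·2^i·(2 − 12) = (-30)·2^i. Since 30 | h(i) by the inductive hypothesis, 30 | 12·h(i); and 30 | -30 since -30 = 30·-1. Therefore 30 | h(i+1).
By the principle of mathematical induction, the result holds for all n ≥ 1.
Therefore the largest such d is 30.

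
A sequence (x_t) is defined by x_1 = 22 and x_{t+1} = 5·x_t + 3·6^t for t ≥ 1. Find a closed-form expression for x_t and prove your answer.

Computing the first terms: x_1 = 22, x_2 = 128, x_3 = 748. This suggests x_t = 4·5^(t - 1) + 3·6^t.
When t = 1: the formula gives 22 = 22 = x_1.
Inductive step: assume the claim holds for t = p, so x_p = 4·5^(p - 1) + 3·6^p.
Then x_{p+1} = 5·x_p + 3·6^p = 5·(4·5^(p - 1) + 3·6^p) + 3·6^p = 4·5^p + 3·6^(p + 1) = 4·5^((p+1) - 1) + 3·6^(p+1),
which is the claimed formula at t = p+1.
By the principle of mathematical induction, the result holds for all t ≥ 1.

x_t = 4·5^(t - 1) + 3·6^t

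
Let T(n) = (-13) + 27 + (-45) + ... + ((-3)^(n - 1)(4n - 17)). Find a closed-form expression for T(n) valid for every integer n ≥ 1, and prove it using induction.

We claim T(n) = (-3)^n(-n + 4) - 4 for all n ≥ 1.
For the base case n = 1: T(1) = -13, and the closed form gives -13. They agree.
Suppose the result is true for n = k, so T(k) = (-3)^k(-k + 4) - 4.
Then T(k+1) = T(k) + ((-3)^k(4k - 13)) = ((-3)^k(-k + 4) - 4) + ((-3)^k(4k - 13)).
Simplifying, T(k+1) = 3(-3)^k·k - 9(-3)^k - 4 = (-3)^(k+1)(-(k+1) + 4) - 4,
which is the closed form with n = k+1.
This completes the induction.

T(n) = (-3)^n(-n + 4) - 4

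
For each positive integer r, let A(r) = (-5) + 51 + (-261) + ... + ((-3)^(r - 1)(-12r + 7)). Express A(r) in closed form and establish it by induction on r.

We claim A(r) = (-3)^r(3r - 1) + 1 for all r ≥ 1.
Base case (r = 1): A(1) = -5, and the closed form gives -5. They agree.
Inductive step: assume the claim holds for r = i, so A(i) = (-3)^i(3i - 1) + 1.
Then A(i+1) = A(i) + ((-3)^i(-12i - 5)) = ((-3)^i(3i - 1) + 1) + ((-3)^i(-12i - 5)).
Simplifying, A(i+1) = -9(-3)^i·i - 6(-3)^i + 1 = (-3)^(i+1)(3(i+1) - 1) + 1,
which is the closed form with r = i+1.
By the principle of mathematical induction, the result holds for all r ≥ 1.

A(r) = (-3)^r(3r - 1) + 1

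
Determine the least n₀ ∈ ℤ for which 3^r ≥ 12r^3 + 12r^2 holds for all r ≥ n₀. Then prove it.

n₀ = 9

At r = 8: 6561 < 6912, so the inequality fails and n₀ ≥ 9. We prove 3^r ≥ 12r^3 + 12r^2 for all r ≥ 9.
Base case (r = 9): 3^r = 19683 and 12r^3 + 12r^2 = 9720, so 19683 ≥ 9720.
Inductive step: assume the claim holds for r = j, so 3^j ≥ 12j^3 + 12j^2.
Then 3^(j + 1) = 3·(3^j) ≥ 3·(12j^3 + 12j^2).
Also, for j ≥ 9 we have 3·(12j^3 + 12j^2) ≥ 12(j+1)^3 + 12(j+1)^2, since 3·(12j^3 + 12j^2) − (12(j+1)^3 + 12(j+1)^2) = 24j^3 - 12j^2 - 60j - 24, which is nonnegative for all j ≥ 9.
Combining, 3^(j + 1) ≥ 12(j+1)^3 + 12(j+1)^2.
By the principle of mathematical induction, the result holds for all r ≥ 9.
Hence the smallest such n₀ is 9.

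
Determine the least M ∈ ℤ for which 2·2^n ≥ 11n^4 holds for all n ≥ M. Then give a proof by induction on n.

M = 20

At n = 19: 1048576 < 1433531, so the inequality fails and M ≥ 20. We prove 2·2^n ≥ 11n^4 for all n ≥ 20.
Base case (n = 20): 2·2^n = 2097152 and 11n^4 = 1760000, so 2097152 ≥ 1760000.
For the inductive step, assume it holds for an arbitrary k ≥ 20, so 2·2^k ≥ 11k^4.
Then 2·2^(k + 1) = 2·(2·2^k) ≥ 2·(11k^4).
Also, for k ≥ 20 we have 2·(11k^4) ≥ 11(k+1)^4, since 2 ≥ (1 + 1/k)^4 for all k ≥ 20.
Combining, 2·2^(k + 1) ≥ 11(k+1)^4.
By the principle of mathematical induction, the result holds for all n ≥ 20.
Hence the smallest such M is 20.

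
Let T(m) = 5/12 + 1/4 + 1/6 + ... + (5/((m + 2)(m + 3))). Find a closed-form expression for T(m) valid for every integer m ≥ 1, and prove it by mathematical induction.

We claim T(m) = 5m/(3(m + 3)) for all m ≥ 1.
Base case (m = 1): T(1) = 5/12, and the closed form gives 5/12. They agree.
For the inductive step, assume it holds for an arbitrary k ≥ 1, so T(k) = 5k/(3(k + 3)).
Then T(k+1) = T(k) + (5/((k + 3)(k + 4))) = (5k/(3(k + 3))) + (5/((k + 3)(k + 4))).
Simplifying, T(k+1) = 5(k + 1)/(3(k + 4)) = 5(k+1)/(3((k+1) + 3)),
which is the closed form with m = k+1.
By the principle of mathematical induction, the result holds for all m ≥ 1.

T(m) = 5m/(3(m + 3))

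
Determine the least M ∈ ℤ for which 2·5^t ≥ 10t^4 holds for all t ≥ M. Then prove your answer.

M = 5

At t = 4: 1250 < 2560, so the inequality fails and M ≥ 5. We prove 2·5^t ≥ 10t^4 for all t ≥ 5.
Base step (t = 5): 2·5^t = 6250 and 10t^4 = 6250, so 6250 ≥ 6250.
For the inductive step, assume it holds for an arbitrary j ≥ 5, so 2·5^j ≥ 10j^4.
Then 2·5^(j + 1) = 5·(2·5^j) ≥ 5·(10j^4).
Also, for j ≥ 5 we have 5·(10j^4) ≥ 10(j+1)^4, since 5 ≥ (1 + 1/j)^4 for all j ≥ 5.
Combining, 2·5^(j + 1) ≥ 10(j+1)^4.
By the principle of mathematical induction, the result holds for all t ≥ 5.
Hence the smallest such M is 5.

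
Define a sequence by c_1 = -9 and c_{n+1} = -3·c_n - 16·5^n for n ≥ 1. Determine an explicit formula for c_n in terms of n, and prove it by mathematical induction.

Computing the first terms: c_1 = -9, c_2 = -53, c_3 = -241. This suggests c_n = (-3)^(n - 1) - 2·5^n.
When n = 1: the formula gives -9 = -9 = c_1.
Inductive step: assume the claim holds for n = i, so c_i = (-3)^(i - 1) - 2·5^i.
Then c_{i+1} = -3·c_i - 16·5^i = -3·((-3)^(i - 1) - 2·5^i) - 16·5^i = (-3)^i - 2·5^(i + 1) = (-3)^((i+1) - 1) - 2·5^(i+1),
which is the claimed formula at n = i+1.
Hence, by induction on n, the claim holds for every n ≥ 1.

c_n = (-3)^(n - 1) - 2·5^n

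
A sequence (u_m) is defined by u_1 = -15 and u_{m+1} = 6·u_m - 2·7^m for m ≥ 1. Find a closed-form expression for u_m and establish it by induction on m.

Computing the first terms: u_1 = -15, u_2 = -104, u_3 = -722. This suggests u_m = -6^(m - 1) - 2·7^m.
Base step (m = 1): the formula gives -15 = -15 = u_1.
For the inductive step, assume it holds for an arbitrary r ≥ 1, so u_r = -6^(r - 1) - 2·7^r.
Then u_{r+1} = 6·u_r - 2·7^r = 6·(-6^(r - 1) - 2·7^r) - 2·7^r = -6^r - 2·7^(r + 1) = -6^((r+1) - 1) - 2·7^(r+1),
which is the claimed formula at m = r+1.
Hence, by induction on m, the claim holds for every m ≥ 1.

u_m = -6^(m - 1) - 2·7^m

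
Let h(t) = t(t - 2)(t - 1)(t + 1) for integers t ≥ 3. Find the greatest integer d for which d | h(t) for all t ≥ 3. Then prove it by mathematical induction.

Computing the first values: h(3) = 24 and h(4) = 120; gcd(24, 120) = 24, so d ≤ 24.
We prove 24 | t(t - 2)(t - 1)(t + 1) for all t ≥ 3 by induction on t.
For the base case t = 3: h(3) = 24 = 24·(1), so 24 | h(3).
Suppose the result is true for t = p, i.e. 24 | h(p). Then
h(p+1) − h(p) = (p-1)·p·(p+1)·(p+2) − (p-2)·(p-1)·p·(p+1) = (p-1)·p·(p+1)·[(p+2) − (p-2)] = 4·(p-1)·p·(p+1). The product of 3 consecutive integers is divisible by (3)! = 6, so h(p+1) − h(p) is divisible by 4·6 = 24. By the inductive hypothesis 24 | h(p), hence 24 | h(p+1).
Hence, by induction on t, the claim holds for every t ≥ 3.
Therefore the largest such d is 24.

d = 24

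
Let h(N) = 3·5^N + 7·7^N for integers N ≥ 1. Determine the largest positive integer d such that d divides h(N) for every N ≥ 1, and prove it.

Computing the first values: h(1) = 64 and h(2) = 418; gcd(64, 418) = 2, so d ≤ 2.
We prove 2 | 3·5^N + 7·7^N for all N ≥ 1 by induction on N.
When N = 1: h(1) = 64 = 2·(32), so 2 | h(1).
Suppose the result is true for N = p, i.e. 2 | h(p). Then
h(p+1) − 7·h(p) = (3·5^(p+1) + 7·7^(p+1)) − 7·(3·5^p + 7·7^p) = (3)·5^p·(5 − 7) = (-6)·5^p. Since 2 | h(p) by the inductive hypothesis, 2 | 7·h(p); and 2 | -6 since -6 = 2·-3. Therefore 2 | h(p+1).
This completes the induction.
Therefore the largest such d is 2.

d = 2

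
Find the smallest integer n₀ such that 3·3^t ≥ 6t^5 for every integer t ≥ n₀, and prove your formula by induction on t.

At t = 11: 531441 < 966306, so the inequality fails and n₀ ≥ 12. We prove 3·3^t ≥ 6t^5 for all t ≥ 12.
Base step (t = 12): 3·3^t = 1594323 and 6t^5 = 1492992, so 1594323 ≥ 1492992.
Inductive step: assume the claim holds for t = m, so 3·3^m ≥ 6m^5.
Then 3·3^(m + 1) = 3·(3·3^m) ≥ 3·(6m^5).
Also, for m ≥ 12 we have 3·(6m^5) ≥ 6(m+1)^5, since 3 ≥ (1 + 1/m)^5 for all m ≥ 12.
Combining, 3·3^(m + 1) ≥ 6(m+1)^5.
This completes the induction.
Hence the smallest such n₀ is 12.

n₀ = 12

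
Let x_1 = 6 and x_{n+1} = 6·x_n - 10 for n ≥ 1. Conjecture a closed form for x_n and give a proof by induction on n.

x_n = 4·6^(n - 1) + 2

Computing the first terms: x_1 = 6, x_2 = 26, x_3 = 146. This suggests x_n = 4·6^(n - 1) + 2.
For the base case n = 1: the formula gives 6 = 6 = x_1.
Suppose the result is true for n = k, so x_k = 4·6^(k - 1) + 2.
Then x_{k+1} = 6·x_k - 10 = 6·(4·6^(k - 1) + 2) - 10 = 4·6^k + 2 = 4·6^((k+1) - 1) + 2,
which is the claimed formula at n = k+1.
Hence, by induction on n, the claim holds for every n ≥ 1.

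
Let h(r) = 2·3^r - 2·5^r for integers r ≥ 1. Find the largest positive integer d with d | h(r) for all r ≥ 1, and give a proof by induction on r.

d = 4

Computing the first values: h(1) = -4 and h(2) = -32; gcd(-4, -32) = 4, so d ≤ 4.
We prove 4 | 2·3^r - 2·5^r for all r ≥ 1 by induction on r.
Base case (r = 1): h(1) = -4 = 4·(-1), so 4 | h(1).
Suppose the result is true for r = j, i.e. 4 | h(j). Then
h(j+1) − 5·h(j) = (2·3^(j+1) - 2·5^(j+1)) − 5·(2·3^j - 2·5^j) = (2)·3^j·(3 − 5) = (-4)·3^j. Since 4 | h(j) by the inductive hypothesis, 4 | 5·h(j); and 4 | -4 since -4 = 4·-1. Therefore 4 | h(j+1).
By the principle of mathematical induction, the result holds for all r ≥ 1.
Therefore the largest such d is 4.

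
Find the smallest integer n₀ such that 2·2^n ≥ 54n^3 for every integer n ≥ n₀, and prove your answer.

At n = 17: 262144 < 265302, so the inequality fails and n₀ ≥ 18. We prove 2·2^n ≥ 54n^3 for all n ≥ 18.
When n = 18: 2·2^n = 524288 and 54n^3 = 314928, so 524288 ≥ 314928.
Suppose the result is true for n = k, so 2·2^k ≥ 54k^3.
Then 2·2^(k + 1) = 2·(2·2^k) ≥ 2·(54k^3).
Also, for k ≥ 18 we have 2·(54k^3) ≥ 54(k+1)^3, since 2 ≥ (1 + 1/k)^3 for all k ≥ 18.
Combining, 2·2^(k + 1) ≥ 54(k+1)^3.
By induction, the statement is established for all n ≥ 18.
Hence the smallest such n₀ is 18.

n₀ = 18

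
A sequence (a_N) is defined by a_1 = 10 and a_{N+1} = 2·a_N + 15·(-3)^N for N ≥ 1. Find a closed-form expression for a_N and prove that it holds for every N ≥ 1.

a_N = (-3)^(N + 1) + 2^(N - 1)

Computing the first terms: a_1 = 10, a_2 = -25, a_3 = 85. This suggests a_N = (-3)^(N + 1) + 2^(N - 1).
Base case (N = 1): the formula gives 10 = 10 = a_1.
Suppose the result is true for N = p, so a_p = (-3)^(p + 1) + 2^(p - 1).
Then a_{p+1} = 2·a_p + 15·(-3)^p = 2·((-3)^(p + 1) + 2^(p - 1)) + 15·(-3)^p = (-3)^(p + 2) + 2^p = (-3)^((p+1) + 1) + 2^((p+1) - 1),
which is the claimed formula at N = p+1.
This completes the induction.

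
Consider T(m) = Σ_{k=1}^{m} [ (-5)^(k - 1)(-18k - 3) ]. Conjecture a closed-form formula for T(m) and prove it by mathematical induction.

We claim T(m) = (-5)^m(3m + 1) - 1 for all m ≥ 1.
For the base case m = 1: T(1) = -21, and the closed form gives -21. They agree.
Suppose the result is true for m = k, so T(k) = (-5)^k(3k + 1) - 1.
Then T(k+1) = T(k) + ((-5)^k(-18k - 21)) = ((-5)^k(3k + 1) - 1) + ((-5)^k(-18k - 21)).
Simplifying, T(k+1) = -15(-5)^k·k - 20(-5)^k - 1 = (-5)^(k+1)(3(k+1) + 1) - 1,
which is the closed form with m = k+1.
This completes the induction.

T(m) = (-5)^m(3m + 1) - 1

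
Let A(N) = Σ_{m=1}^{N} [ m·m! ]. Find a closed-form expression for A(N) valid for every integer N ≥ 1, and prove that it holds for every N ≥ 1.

We claim A(N) = (N + 1)! - 1 for all N ≥ 1.
Base step (N = 1): A(1) = 1, and the closed form gives 1. They agree.
Inductive step: suppose the statement holds for some m ≥ 1, so A(m) = (m + 1)! - 1.
Then A(m+1) = A(m) + ((m + 1)(m + 1)!) = ((m + 1)! - 1) + ((m + 1)(m + 1)!).
Simplifying, A(m+1) = ((m+1) + 1)! - 1,
which is the closed form with N = m+1.
By the principle of mathematical induction, the result holds for all N ≥ 1.

A(N) = (N + 1)! - 1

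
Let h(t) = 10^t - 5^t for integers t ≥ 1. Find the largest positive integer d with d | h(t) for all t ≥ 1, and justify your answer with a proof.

d = 5

Computing the first values: h(1) = 5 and h(2) = 75; gcd(5, 75) = 5, so d ≤ 5.
We prove 5 | 10^t - 5^t for all t ≥ 1 by induction on t.
For the base case t = 1: h(1) = 5 = 5·(1), so 5 | h(1).
For the inductive step, assume it holds for an arbitrary j ≥ 1, i.e. 5 | h(j). Then
10^{j+1} − 5^{j+1} = 10·10^j − 5·5^j = 10·(10^j − 5^j) + (5)·5^j. The first term is divisible by 5 by the inductive hypothesis, and the second term (5)·5^j is divisible by 5 since 5 | 5. Hence 5 | h(j+1).
By induction, the statement is established for all t ≥ 1.
Therefore the largest such d is 5.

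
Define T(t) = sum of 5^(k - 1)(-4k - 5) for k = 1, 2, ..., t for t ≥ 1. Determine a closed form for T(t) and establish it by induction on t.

T(t) = -5^t(t + 1) + 1

We claim T(t) = -5^t(t + 1) + 1 for all t ≥ 1.
For the base case t = 1: T(1) = -9, and the closed form gives -9. They agree.
For the inductive step, assume it holds for an arbitrary k ≥ 1, so T(k) = -5^k(k + 1) + 1.
Then T(k+1) = T(k) + (5^k(-4k - 9)) = (-5^k(k + 1) + 1) + (5^k(-4k - 9)).
Simplifying, T(k+1) = -5·5^k·k - 10·5^k + 1 = -5^(k+1)((k+1) + 1) + 1,
which is the closed form with t = k+1.
By induction, the statement is established for all t ≥ 1.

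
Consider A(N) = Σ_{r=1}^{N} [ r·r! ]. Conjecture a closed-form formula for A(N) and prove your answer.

A(N) = (N + 1)! - 1

We claim A(N) = (N + 1)! - 1 for all N ≥ 1.
For the base case N = 1: A(1) = 1, and the closed form gives 1. They agree.
Inductive step: assume the claim holds for N = r, so A(r) = (r + 1)! - 1.
Then A(r+1) = A(r) + ((r + 1)(r + 1)!) = ((r + 1)! - 1) + ((r + 1)(r + 1)!).
Simplifying, A(r+1) = ((r+1) + 1)! - 1,
which is the closed form with N = r+1.
By induction, the statement is established for all N ≥ 1.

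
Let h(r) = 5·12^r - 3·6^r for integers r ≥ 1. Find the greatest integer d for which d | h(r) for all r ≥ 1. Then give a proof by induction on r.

d = 6

Computing the first values: h(1) = 42 and h(2) = 612; gcd(42, 612) = 6, so d ≤ 6.
We prove 6 | 5·12^r - 3·6^r for all r ≥ 1 by induction on r.
Base case (r = 1): h(1) = 42 = 6·(7), so 6 | h(1).
Inductive step: assume the claim holds for r = p, i.e. 6 | h(p). Then
h(p+1) − 12·h(p) = (5·12^(p+1) - 3·6^(p+1)) − 12·(5·12^p - 3·6^p) = (-3)·6^p·(6 − 12) = (18)·6^p. Since 6 | h(p) by the inductive hypothesis, 6 | 12·h(p); and 6 | 18 since 18 = 6·3. Therefore 6 | h(p+1).
By the principle of mathematical induction, the result holds for all r ≥ 1.
Therefore the largest such d is 6.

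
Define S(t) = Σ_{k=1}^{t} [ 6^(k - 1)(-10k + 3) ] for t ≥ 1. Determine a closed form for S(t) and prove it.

S(t) = 6^t(-2t + 1) - 1

We claim S(t) = 6^t(-2t + 1) - 1 for all t ≥ 1.
When t = 1: S(1) = -7, and the closed form gives -7. They agree.
For the inductive step, assume it holds for an arbitrary k ≥ 1, so S(k) = 6^k(-2k + 1) - 1.
Then S(k+1) = S(k) + (6^k(-10k - 7)) = (6^k(-2k + 1) - 1) + (6^k(-10k - 7)).
Simplifying, S(k+1) = -12·6^k·k - 6·6^k - 1 = 6^(k+1)(-2(k+1) + 1) - 1,
which is the closed form with t = k+1.
Hence, by induction on t, the claim holds for every t ≥ 1.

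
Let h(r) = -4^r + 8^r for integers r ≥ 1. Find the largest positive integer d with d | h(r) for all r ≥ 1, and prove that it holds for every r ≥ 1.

Computing the first values: h(1) = 4 and h(2) = 48; gcd(4, 48) = 4, so d ≤ 4.
We prove 4 | -4^r + 8^r for all r ≥ 1 by induction on r.
Base case (r = 1): h(1) = 4 = 4·(1), so 4 | h(1).
For the inductive step, assume it holds for an arbitrary m ≥ 1, i.e. 4 | h(m). Then
8^{m+1} − 4^{m+1} = 8·8^m − 4·4^m = 8·(8^m − 4^m) + (4)·4^m. The first term is divisible by 4 by the inductive hypothesis, and the second term (4)·4^m is divisible by 4 since 4 | 4. Hence 4 | h(m+1).
Hence, by induction on r, the claim holds for every r ≥ 1.
Therefore the largest such d is 4.

d = 4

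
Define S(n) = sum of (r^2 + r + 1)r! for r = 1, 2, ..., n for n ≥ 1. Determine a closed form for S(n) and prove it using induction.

We claim S(n) = (n + 1)(n + 1)! - 1 for all n ≥ 1.
When n = 1: S(1) = 3, and the closed form gives 3. They agree.
For the inductive step, assume it holds for an arbitrary r ≥ 1, so S(r) = (r + 1)(r + 1)! - 1.
Then S(r+1) = S(r) + ((r^2 + 3r + 3)(r + 1)!) = ((r + 1)(r + 1)! - 1) + ((r^2 + 3r + 3)(r + 1)!).
Simplifying, S(r+1) = ((r+1) + 1)((r+1) + 1)! - 1,
which is the closed form with n = r+1.
Hence, by induction on n, the claim holds for every n ≥ 1.

S(n) = (n + 1)(n + 1)! - 1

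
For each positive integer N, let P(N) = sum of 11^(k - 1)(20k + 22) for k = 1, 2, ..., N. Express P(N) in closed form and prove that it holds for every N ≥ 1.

We claim P(N) = 2·11^N(N + 1) - 2 for all N ≥ 1.
When N = 1: P(1) = 42, and the closed form gives 42. They agree.
For the inductive step, assume it holds for an arbitrary k ≥ 1, so P(k) = 2·11^k(k + 1) - 2.
Then P(k+1) = P(k) + (11^k(20k + 42)) = (2·11^k(k + 1) - 2) + (11^k(20k + 42)).
Simplifying, P(k+1) = 22·11^k·k + 44·11^k - 2 = 2·11^(k+1)((k+1) + 1) - 2,
which is the closed form with N = k+1.
Hence, by induction on N, the claim holds for every N ≥ 1.

P(N) = 2·11^N(N + 1) - 2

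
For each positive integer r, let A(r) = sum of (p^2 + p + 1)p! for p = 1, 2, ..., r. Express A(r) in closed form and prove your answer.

A(r) = (r + 1)(r + 1)! - 1

We claim A(r) = (r + 1)(r + 1)! - 1 for all r ≥ 1.
Base case (r = 1): A(1) = 3, and the closed form gives 3. They agree.
Inductive step: assume the claim holds for r = p, so A(p) = (p + 1)(p + 1)! - 1.
Then A(p+1) = A(p) + ((p^2 + 3p + 3)(p + 1)!) = ((p + 1)(p + 1)! - 1) + ((p^2 + 3p + 3)(p + 1)!).
Simplifying, A(p+1) = ((p+1) + 1)((p+1) + 1)! - 1,
which is the closed form with r = p+1.
Hence, by induction on r, the claim holds for every r ≥ 1.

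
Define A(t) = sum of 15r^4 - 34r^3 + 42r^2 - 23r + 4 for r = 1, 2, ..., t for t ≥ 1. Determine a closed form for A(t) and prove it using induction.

A(t) = t(3t^4 - t^3 + 2t^2 + t - 1)

We claim A(t) = t(3t^4 - t^3 + 2t^2 + t - 1) for all t ≥ 1.
For the base case t = 1: A(1) = 4, and the closed form gives 4. They agree.
Suppose the result is true for t = r, so A(r) = r(3r^4 - r^3 + 2r^2 + r - 1).
Then A(r+1) = A(r) + (15r^4 + 26r^3 + 30r^2 + 19r + 4) = (r(3r^4 - r^3 + 2r^2 + r - 1)) + (15r^4 + 26r^3 + 30r^2 + 19r + 4).
Simplifying, A(r+1) = (r + 1)(3r^4 + 11r^3 + 17r^2 + 14r + 4) = (r+1)(3(r+1)^4 - (r+1)^3 + 2(r+1)^2 + (r+1) - 1),
which is the closed form with t = r+1.
By induction, the statement is established for all t ≥ 1.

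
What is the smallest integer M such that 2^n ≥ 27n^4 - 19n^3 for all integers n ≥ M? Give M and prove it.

At n = 22: 4194304 < 6122600, so the inequality fails and M ≥ 23. We prove 2^n ≥ 27n^4 - 19n^3 for all n ≥ 23.
Base case (n = 23): 2^n = 8388608 and 27n^4 - 19n^3 = 7324534, so 8388608 ≥ 7324534.
Suppose the result is true for n = m, so 2^m ≥ 27m^4 - 19m^3.
Then 2^(m + 1) = 2·(2^m) ≥ 2·(27m^4 - 19m^3).
Also, for m ≥ 23 we have 2·(27m^4 - 19m^3) ≥ 27(m+1)^4 - 19(m+1)^3, since 2·(27m^4 - 19m^3) − (27(m+1)^4 - 19(m+1)^3) = 27m^4 - 127m^3 - 105m^2 - 51m - 8, which is nonnegative for all m ≥ 23.
Combining, 2^(m + 1) ≥ 27(m+1)^4 - 19(m+1)^3.
This completes the induction.
Hence the smallest such M is 23.

M = 23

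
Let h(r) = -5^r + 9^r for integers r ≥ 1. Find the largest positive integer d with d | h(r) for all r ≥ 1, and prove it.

d = 4

Computing the first values: h(1) = 4 and h(2) = 56; gcd(4, 56) = 4, so d ≤ 4.
We prove 4 | -5^r + 9^r for all r ≥ 1 by induction on r.
Base step (r = 1): h(1) = 4 = 4·(1), so 4 | h(1).
For the inductive step, assume it holds for an arbitrary j ≥ 1, i.e. 4 | h(j). Then
9^{j+1} − 5^{j+1} = 9·9^j − 5·5^j = 9·(9^j − 5^j) + (4)·5^j. The first term is divisible by 4 by the inductive hypothesis, and the second term (4)·5^j is divisible by 4 since 4 | 4. Hence 4 | h(j+1).
This completes the induction.
Therefore the largest such d is 4.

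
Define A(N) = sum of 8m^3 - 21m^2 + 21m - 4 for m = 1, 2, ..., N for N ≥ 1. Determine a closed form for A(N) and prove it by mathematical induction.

We claim A(N) = N(2N^3 - 3N^2 + 2N + 3) for all N ≥ 1.
Base case (N = 1): A(1) = 4, and the closed form gives 4. They agree.
Suppose the result is true for N = m, so A(m) = m(2m^3 - 3m^2 + 2m + 3).
Then A(m+1) = A(m) + (8m^3 + 3m^2 + 3m + 4) = (m(2m^3 - 3m^2 + 2m + 3)) + (8m^3 + 3m^2 + 3m + 4).
Simplifying, A(m+1) = (m + 1)(2m^3 + 3m^2 + 2m + 4) = (m+1)(2(m+1)^3 - 3(m+1)^2 + 2(m+1) + 3),
which is the closed form with N = m+1.
By the principle of mathematical induction, the result holds for all N ≥ 1.

A(N) = N(2N^3 - 3N^2 + 2N + 3)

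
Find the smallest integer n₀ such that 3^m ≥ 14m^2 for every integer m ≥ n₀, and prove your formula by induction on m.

n₀ = 6

At m = 5: 243 < 350, so the inequality fails and n₀ ≥ 6. We prove 3^m ≥ 14m^2 for all m ≥ 6.
When m = 6: 3^m = 729 and 14m^2 = 504, so 729 ≥ 504.
For the inductive step, assume it holds for an arbitrary r ≥ 6, so 3^r ≥ 14r^2.
Then 3^(r + 1) = 3·(3^r) ≥ 3·(14r^2).
Also, for r ≥ 6 we have 3·(14r^2) ≥ 14(r+1)^2, since 3 ≥ (1 + 1/r)^2 for all r ≥ 6.
Combining, 3^(r + 1) ≥ 14(r+1)^2.
By the principle of mathematical induction, the result holds for all m ≥ 6.
Hence the smallest such n₀ is 6.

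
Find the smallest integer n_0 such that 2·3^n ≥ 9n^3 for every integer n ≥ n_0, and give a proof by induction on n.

n_0 = 7

At n = 6: 1458 < 1944, so the inequality fails and n_0 ≥ 7. We prove 2·3^n ≥ 9n^3 for all n ≥ 7.
When n = 7: 2·3^n = 4374 and 9n^3 = 3087, so 4374 ≥ 3087.
Inductive step: assume the claim holds for n = p, so 2·3^p ≥ 9p^3.
Then 2·3^(p + 1) = 3·(2·3^p) ≥ 3·(9p^3).
Also, for p ≥ 7 we have 3·(9p^3) ≥ 9(p+1)^3, since 3 ≥ (1 + 1/p)^3 for all p ≥ 7.
Combining, 2·3^(p + 1) ≥ 9(p+1)^3.
By the principle of mathematical induction, the result holds for all n ≥ 7.
Hence the smallest such n_0 is 7.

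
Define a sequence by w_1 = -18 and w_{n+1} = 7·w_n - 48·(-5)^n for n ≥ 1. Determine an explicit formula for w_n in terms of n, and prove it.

Computing the first terms: w_1 = -18, w_2 = 114, w_3 = -402. This suggests w_n = 4(-5)^n + 2·7^(n - 1).
When n = 1: the formula gives -18 = -18 = w_1.
Inductive step: assume the claim holds for n = k, so w_k = 4(-5)^k + 2·7^(k - 1).
Then w_{k+1} = 7·w_k - 48·(-5)^k = 7·(4(-5)^k + 2·7^(k - 1)) - 48·(-5)^k = 4(-5)^(k + 1) + 2·7^k = 4(-5)^(k+1) + 2·7^((k+1) - 1),
which is the claimed formula at n = k+1.
This completes the induction.

w_n = 4(-5)^n + 2·7^(n - 1)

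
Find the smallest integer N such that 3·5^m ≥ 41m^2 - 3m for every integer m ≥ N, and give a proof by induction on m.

N = 3

At m = 2: 75 < 158, so the inequality fails and N ≥ 3. We prove 3·5^m ≥ 41m^2 - 3m for all m ≥ 3.
When m = 3: 3·5^m = 375 and 41m^2 - 3m = 360, so 375 ≥ 360.
Inductive step: assume the claim holds for m = j, so 3·5^j ≥ 41j^2 - 3j.
Then 3·5^(j + 1) = 5·(3·5^j) ≥ 5·(41j^2 - 3j).
Also, for j ≥ 3 we have 5·(41j^2 - 3j) ≥ 41(j+1)^2 - 3(j+1), since 5·(41j^2 - 3j) − (41(j+1)^2 - 3(j+1)) = 164j^2 - 94j - 38, which is nonnegative for all j ≥ 3.
Combining, 3·5^(j + 1) ≥ 41(j+1)^2 - 3(j+1).
By the principle of mathematical induction, the result holds for all m ≥ 3.
Hence the smallest such N is 3.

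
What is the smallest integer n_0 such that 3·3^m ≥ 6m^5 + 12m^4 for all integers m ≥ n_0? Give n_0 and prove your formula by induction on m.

n_0 = 13

At m = 12: 1594323 < 1741824, so the inequality fails and n_0 ≥ 13. We prove 3·3^m ≥ 6m^5 + 12m^4 for all m ≥ 13.
When m = 13: 3·3^m = 4782969 and 6m^5 + 12m^4 = 2570490, so 4782969 ≥ 2570490.
For the inductive step, assume it holds for an arbitrary i ≥ 13, so 3·3^i ≥ 6i^5 + 12i^4.
Then 3·3^(i + 1) = 3·(3·3^i) ≥ 3·(6i^5 + 12i^4).
Also, for i ≥ 13 we have 3·(6i^5 + 12i^4) ≥ 6(i+1)^5 + 12(i+1)^4, since 3·(6i^5 + 12i^4) − (6(i+1)^5 + 12(i+1)^4) = 12i^5 - 6i^4 - 108i^3 - 132i^2 - 78i - 18, which is nonnegative for all i ≥ 13.
Combining, 3·3^(i + 1) ≥ 6(i+1)^5 + 12(i+1)^4.
By the principle of mathematical induction, the result holds for all m ≥ 13.
Hence the smallest such n_0 is 13.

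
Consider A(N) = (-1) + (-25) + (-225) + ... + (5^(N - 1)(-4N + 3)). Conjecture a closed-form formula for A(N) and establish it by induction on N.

A(N) = 5^N(-N + 1) - 1

We claim A(N) = 5^N(-N + 1) - 1 for all N ≥ 1.
Base step (N = 1): A(1) = -1, and the closed form gives -1. They agree.
For the inductive step, assume it holds for an arbitrary m ≥ 1, so A(m) = 5^m(-m + 1) - 1.
Then A(m+1) = A(m) + (5^m(-4m - 1)) = (5^m(-m + 1) - 1) + (5^m(-4m - 1)).
Simplifying, A(m+1) = -5·5^m·m - 1 = 5^(m+1)(-(m+1) + 1) - 1,
which is the closed form with N = m+1.
By the principle of mathematical induction, the result holds for all N ≥ 1.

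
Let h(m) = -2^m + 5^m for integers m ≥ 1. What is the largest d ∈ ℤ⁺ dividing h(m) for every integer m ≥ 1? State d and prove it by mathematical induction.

Computing the first values: h(1) = 3 and h(2) = 21; gcd(3, 21) = 3, so d ≤ 3.
We prove 3 | -2^m + 5^m for all m ≥ 1 by induction on m.
Base case (m = 1): h(1) = 3 = 3·(1), so 3 | h(1).
Inductive step: suppose the statement holds for some i ≥ 1, i.e. 3 | h(i). Then
5^{i+1} − 2^{i+1} = 5·5^i − 2·2^i = 5·(5^i − 2^i) + (3)·2^i. The first term is divisible by 3 by the inductive hypothesis, and the second term (3)·2^i is divisible by 3 since 3 | 3. Hence 3 | h(i+1).
By induction, the statement is established for all m ≥ 1.
Therefore the largest such d is 3.

d = 3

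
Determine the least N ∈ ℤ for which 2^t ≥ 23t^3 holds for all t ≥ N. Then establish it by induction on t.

At t = 16: 65536 < 94208, so the inequality fails and N ≥ 17. We prove 2^t ≥ 23t^3 for all t ≥ 17.
When t = 17: 2^t = 131072 and 23t^3 = 112999, so 131072 ≥ 112999.
Inductive step: assume the claim holds for t = i, so 2^i ≥ 23i^3.
Then 2^(i + 1) = 2·(2^i) ≥ 2·(23i^3).
Also, for i ≥ 17 we have 2·(23i^3) ≥ 23(i+1)^3, since 2 ≥ (1 + 1/i)^3 for all i ≥ 17.
Combining, 2^(i + 1) ≥ 23(i+1)^3.
By the principle of mathematical induction, the result holds for all t ≥ 17.
Hence the smallest such N is 17.

N = 17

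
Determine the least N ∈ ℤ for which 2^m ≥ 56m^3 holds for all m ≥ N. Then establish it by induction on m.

N = 19

At m = 18: 262144 < 326592, so the inequality fails and N ≥ 19. We prove 2^m ≥ 56m^3 for all m ≥ 19.
Base case (m = 19): 2^m = 524288 and 56m^3 = 384104, so 524288 ≥ 384104.
Inductive step: suppose the statement holds for some r ≥ 19, so 2^r ≥ 56r^3.
Then 2^(r + 1) = 2·(2^r) ≥ 2·(56r^3).
Also, for r ≥ 19 we have 2·(56r^3) ≥ 56(r+1)^3, since 2 ≥ (1 + 1/r)^3 for all r ≥ 19.
Combining, 2^(r + 1) ≥ 56(r+1)^3.
By induction, the statement is established for all m ≥ 19.
Hence the smallest such N is 19.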